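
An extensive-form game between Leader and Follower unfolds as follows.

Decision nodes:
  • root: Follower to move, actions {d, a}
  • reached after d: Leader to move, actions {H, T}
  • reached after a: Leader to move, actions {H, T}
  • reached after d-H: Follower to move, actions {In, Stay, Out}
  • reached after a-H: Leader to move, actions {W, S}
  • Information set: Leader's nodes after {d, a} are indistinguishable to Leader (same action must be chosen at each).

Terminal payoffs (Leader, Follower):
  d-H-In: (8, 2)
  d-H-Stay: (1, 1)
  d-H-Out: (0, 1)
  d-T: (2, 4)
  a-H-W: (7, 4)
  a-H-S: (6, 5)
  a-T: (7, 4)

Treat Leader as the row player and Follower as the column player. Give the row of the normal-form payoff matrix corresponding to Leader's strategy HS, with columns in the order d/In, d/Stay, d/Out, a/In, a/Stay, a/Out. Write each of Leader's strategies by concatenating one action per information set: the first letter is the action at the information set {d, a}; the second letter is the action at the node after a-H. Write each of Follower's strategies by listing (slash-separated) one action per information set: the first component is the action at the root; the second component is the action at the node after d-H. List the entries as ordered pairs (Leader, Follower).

vs d/In: Follower plays d → Leader plays H at [d] → Follower plays In at [d-H] → (8, 2)
vs d/Stay: Follower plays d → Leader plays H at [d] → Follower plays Stay at [d-H] → (1, 1)
vs d/Out: Follower plays d → Leader plays H at [d] → Follower plays Out at [d-H] → (0, 1)
vs a/In: Follower plays a → Leader plays H at [a] → Leader plays S at [a-H] → (6, 5)
vs a/Stay: Follower plays a → Leader plays H at [a] → Leader plays S at [a-H] → (6, 5)
vs a/Out: Follower plays a → Leader plays H at [a] → Leader plays S at [a-H] → (6, 5)

(8,2) (1,1) (0,1) (6,5) (6,5) (6,5)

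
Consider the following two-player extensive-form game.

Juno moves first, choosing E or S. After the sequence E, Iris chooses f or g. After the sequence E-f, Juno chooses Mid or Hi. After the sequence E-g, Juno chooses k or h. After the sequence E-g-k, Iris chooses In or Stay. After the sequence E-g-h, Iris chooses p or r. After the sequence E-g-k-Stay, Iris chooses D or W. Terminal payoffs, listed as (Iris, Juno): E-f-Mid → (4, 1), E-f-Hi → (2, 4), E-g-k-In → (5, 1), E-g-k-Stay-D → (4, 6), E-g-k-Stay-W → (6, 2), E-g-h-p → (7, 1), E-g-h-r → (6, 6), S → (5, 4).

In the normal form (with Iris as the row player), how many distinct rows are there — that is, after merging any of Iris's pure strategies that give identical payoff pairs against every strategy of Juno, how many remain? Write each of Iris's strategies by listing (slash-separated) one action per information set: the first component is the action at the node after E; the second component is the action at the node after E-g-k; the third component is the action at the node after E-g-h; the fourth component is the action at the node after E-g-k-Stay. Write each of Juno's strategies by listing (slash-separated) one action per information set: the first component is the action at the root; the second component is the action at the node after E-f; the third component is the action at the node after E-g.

Iris has 16 pure strategies: f/In/p/D, f/In/p/W, f/In/r/D, f/In/r/W, f/Stay/p/D, f/Stay/p/W, f/Stay/r/D, f/Stay/r/W, g/In/p/D, g/In/p/W, g/In/r/D, g/In/r/W, g/Stay/p/D, g/Stay/p/W, g/Stay/r/D, g/Stay/r/W. Columns: E/Mid/k, E/Mid/h, E/Hi/k, E/Hi/h, S/Mid/k, S/Mid/h, S/Hi/k, S/Hi/h.
{f/In/p/D, f/In/p/W, f/In/r/D, f/In/r/W, f/Stay/p/D, f/Stay/p/W, f/Stay/r/D, f/Stay/r/W} → row (4,1) (4,1) (2,4) (2,4) (5,4) (5,4) (5,4) (5,4)
{g/In/p/D, g/In/p/W} → row (5,1) (7,1) (5,1) (7,1) (5,4) (5,4) (5,4) (5,4)
{g/In/r/D, g/In/r/W} → row (5,1) (6,6) (5,1) (6,6) (5,4) (5,4) (5,4) (5,4)
{g/Stay/p/D} → row (4,6) (7,1) (4,6) (7,1) (5,4) (5,4) (5,4) (5,4)
{g/Stay/p/W} → row (6,2) (7,1) (6,2) (7,1) (5,4) (5,4) (5,4) (5,4)
{g/Stay/r/D} → row (4,6) (6,6) (4,6) (6,6) (5,4) (5,4) (5,4) (5,4)
{g/Stay/r/W} → row (6,2) (6,6) (6,2) (6,6) (5,4) (5,4) (5,4) (5,4)
That's 7 distinct rows out of 16 strategies.

7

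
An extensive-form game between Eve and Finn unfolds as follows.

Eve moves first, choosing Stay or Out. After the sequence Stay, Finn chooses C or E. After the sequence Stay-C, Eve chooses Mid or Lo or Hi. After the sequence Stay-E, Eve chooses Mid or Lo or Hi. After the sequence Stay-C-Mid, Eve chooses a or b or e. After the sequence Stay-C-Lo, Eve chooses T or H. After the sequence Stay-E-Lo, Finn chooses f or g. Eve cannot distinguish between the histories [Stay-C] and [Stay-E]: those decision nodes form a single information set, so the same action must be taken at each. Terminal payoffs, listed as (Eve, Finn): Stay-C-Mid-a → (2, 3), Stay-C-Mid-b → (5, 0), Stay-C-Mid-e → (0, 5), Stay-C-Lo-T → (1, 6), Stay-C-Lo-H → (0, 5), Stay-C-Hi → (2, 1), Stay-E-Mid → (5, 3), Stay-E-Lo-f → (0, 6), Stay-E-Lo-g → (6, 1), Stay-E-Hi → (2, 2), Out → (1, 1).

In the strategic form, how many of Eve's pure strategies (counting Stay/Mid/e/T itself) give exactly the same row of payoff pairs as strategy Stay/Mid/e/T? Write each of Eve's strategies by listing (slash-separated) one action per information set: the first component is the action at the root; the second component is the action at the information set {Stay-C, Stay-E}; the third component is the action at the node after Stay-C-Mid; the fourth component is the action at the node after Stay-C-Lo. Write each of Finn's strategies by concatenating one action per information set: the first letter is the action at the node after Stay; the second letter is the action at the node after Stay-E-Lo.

Row for Stay/Mid/e/T (columns Cf, Cg, Ef, Eg): (0,5) (0,5) (5,3) (5,3).
Under Stay/Mid/e/T, Eve's choice at the node after Stay-C-Lo can never be reached regardless of what Finn does, so varying those choices leaves every outcome unchanged.
Holding the reachable choices fixed and varying the unreachable one freely already gives 2 equivalent strategies.
No other strategy reproduces this row, so those 2 are the full class: Stay/Mid/e/T, Stay/Mid/e/H.

2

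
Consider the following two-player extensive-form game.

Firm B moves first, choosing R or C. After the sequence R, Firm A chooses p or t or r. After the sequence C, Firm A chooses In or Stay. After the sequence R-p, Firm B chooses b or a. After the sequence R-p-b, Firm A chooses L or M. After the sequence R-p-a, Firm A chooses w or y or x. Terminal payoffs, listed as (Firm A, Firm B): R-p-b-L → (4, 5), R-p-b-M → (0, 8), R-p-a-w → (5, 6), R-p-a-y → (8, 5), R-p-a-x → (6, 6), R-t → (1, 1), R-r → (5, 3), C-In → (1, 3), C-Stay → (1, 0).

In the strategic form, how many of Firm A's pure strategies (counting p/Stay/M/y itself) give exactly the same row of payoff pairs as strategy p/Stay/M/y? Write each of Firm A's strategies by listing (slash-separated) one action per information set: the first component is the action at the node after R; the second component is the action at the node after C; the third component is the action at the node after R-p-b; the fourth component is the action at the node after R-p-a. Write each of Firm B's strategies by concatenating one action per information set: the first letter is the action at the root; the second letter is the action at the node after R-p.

Row for p/Stay/M/y (columns Rb, Ra, Cb, Ca): (0,8) (8,5) (1,0) (1,0).
Every one of Firm A's information sets is on the play path for some reply by Firm B when Firm A follows p/Stay/M/y.
Changing the action at any of them therefore changes at least one column, so only p/Stay/M/y itself gives this row.

1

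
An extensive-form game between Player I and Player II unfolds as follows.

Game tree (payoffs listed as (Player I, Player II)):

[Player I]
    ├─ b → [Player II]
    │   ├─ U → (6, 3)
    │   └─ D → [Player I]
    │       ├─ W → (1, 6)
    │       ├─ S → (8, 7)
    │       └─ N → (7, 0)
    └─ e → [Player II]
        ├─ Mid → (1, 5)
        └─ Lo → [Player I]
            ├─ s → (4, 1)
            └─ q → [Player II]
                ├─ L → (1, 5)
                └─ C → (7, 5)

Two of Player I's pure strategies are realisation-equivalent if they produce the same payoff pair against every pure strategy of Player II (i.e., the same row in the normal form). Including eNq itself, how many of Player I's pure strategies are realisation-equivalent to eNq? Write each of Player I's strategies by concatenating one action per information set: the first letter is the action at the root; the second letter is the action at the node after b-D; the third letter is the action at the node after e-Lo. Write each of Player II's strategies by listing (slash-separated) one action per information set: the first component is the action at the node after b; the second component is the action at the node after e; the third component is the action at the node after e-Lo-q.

3

Row for eNq (columns U/Mid/L, U/Mid/C, U/Lo/L, U/Lo/C, D/Mid/L, D/Mid/C, D/Lo/L, D/Lo/C): (1,5) (1,5) (1,5) (7,5) (1,5) (1,5) (1,5) (7,5).
Under eNq, Player I's choice at the node after b-D can never be reached regardless of what Player II does, so varying those choices leaves every outcome unchanged.
Holding the reachable choices fixed and varying the unreachable one freely already gives 3 equivalent strategies.
No other strategy reproduces this row, so those 3 are the full class: eWq, eSq, eNq.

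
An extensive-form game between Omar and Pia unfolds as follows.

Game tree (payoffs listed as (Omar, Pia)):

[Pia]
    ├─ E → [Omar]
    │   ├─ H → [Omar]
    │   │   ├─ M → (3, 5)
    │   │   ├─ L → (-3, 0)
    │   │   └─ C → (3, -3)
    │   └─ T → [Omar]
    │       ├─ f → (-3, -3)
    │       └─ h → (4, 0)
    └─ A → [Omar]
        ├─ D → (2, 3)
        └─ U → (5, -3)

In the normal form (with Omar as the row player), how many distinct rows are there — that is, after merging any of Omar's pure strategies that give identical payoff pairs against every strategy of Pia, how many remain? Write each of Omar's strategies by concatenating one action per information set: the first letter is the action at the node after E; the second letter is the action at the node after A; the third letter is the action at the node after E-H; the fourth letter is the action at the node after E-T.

Omar has 24 pure strategies: HDMf, HDMh, HDLf, HDLh, HDCf, HDCh, HUMf, HUMh, HULf, HULh, HUCf, HUCh, TDMf, TDMh, TDLf, TDLh, TDCf, TDCh, TUMf, TUMh, TULf, TULh, TUCf, TUCh. Columns: E, A.
{HDMf, HDMh} → row (3,5) (2,3)
{HDLf, HDLh} → row (-3,0) (2,3)
{HDCf, HDCh} → row (3,-3) (2,3)
{HUMf, HUMh} → row (3,5) (5,-3)
{HULf, HULh} → row (-3,0) (5,-3)
{HUCf, HUCh} → row (3,-3) (5,-3)
{TDMf, TDLf, TDCf} → row (-3,-3) (2,3)
{TDMh, TDLh, TDCh} → row (4,0) (2,3)
{TUMf, TULf, TUCf} → row (-3,-3) (5,-3)
{TUMh, TULh, TUCh} → row (4,0) (5,-3)
That's 10 distinct rows out of 24 strategies.

10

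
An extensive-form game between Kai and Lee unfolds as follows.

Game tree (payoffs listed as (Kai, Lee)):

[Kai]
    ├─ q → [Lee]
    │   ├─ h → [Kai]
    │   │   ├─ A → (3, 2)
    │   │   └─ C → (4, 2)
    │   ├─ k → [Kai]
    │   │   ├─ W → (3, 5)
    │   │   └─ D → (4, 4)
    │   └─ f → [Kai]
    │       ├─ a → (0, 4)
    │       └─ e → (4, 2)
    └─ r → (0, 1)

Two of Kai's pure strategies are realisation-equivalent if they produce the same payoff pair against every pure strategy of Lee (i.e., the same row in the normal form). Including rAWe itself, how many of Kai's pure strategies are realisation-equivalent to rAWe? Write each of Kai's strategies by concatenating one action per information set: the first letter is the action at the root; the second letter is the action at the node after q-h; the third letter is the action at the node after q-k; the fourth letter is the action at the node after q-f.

Row for rAWe (columns h, k, f): (0,1) (0,1) (0,1).
Under rAWe, Kai's choice at the node after q-h and at the node after q-k and at the node after q-f can never be reached regardless of what Lee does, so varying those choices leaves every outcome unchanged.
Holding the reachable choices fixed and varying the unreachable ones freely already gives 2 × 2 × 2 = 8 equivalent strategies.
No other strategy reproduces this row, so those 8 are the full class: rAWa, rAWe, rADa, rADe, rCWa, rCWe, rCDa, rCDe.

8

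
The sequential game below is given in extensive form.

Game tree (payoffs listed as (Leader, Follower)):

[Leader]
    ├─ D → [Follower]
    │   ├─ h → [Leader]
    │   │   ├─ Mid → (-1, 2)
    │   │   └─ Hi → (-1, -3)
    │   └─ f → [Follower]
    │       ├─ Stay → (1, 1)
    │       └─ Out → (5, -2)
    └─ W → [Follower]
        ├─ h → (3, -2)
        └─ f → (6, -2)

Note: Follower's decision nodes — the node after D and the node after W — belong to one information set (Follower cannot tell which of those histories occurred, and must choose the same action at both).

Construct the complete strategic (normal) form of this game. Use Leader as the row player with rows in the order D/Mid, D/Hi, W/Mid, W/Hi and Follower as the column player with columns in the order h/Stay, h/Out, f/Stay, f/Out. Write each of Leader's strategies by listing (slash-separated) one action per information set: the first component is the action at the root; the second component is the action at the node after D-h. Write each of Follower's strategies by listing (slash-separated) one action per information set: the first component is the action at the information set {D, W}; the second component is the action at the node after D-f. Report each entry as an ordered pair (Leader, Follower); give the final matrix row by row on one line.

Row D/Mid: h/Stay→(-1,2), h/Out→(-1,2), f/Stay→(1,1), f/Out→(5,-2)
Row D/Hi: h/Stay→(-1,-3), h/Out→(-1,-3), f/Stay→(1,1), f/Out→(5,-2)
Row W/Mid: h/Stay→(3,-2), h/Out→(3,-2), f/Stay→(6,-2), f/Out→(6,-2)
Row W/Hi: h/Stay→(3,-2), h/Out→(3,-2), f/Stay→(6,-2), f/Out→(6,-2)

D/Mid: (-1,2) (-1,2) (1,1) (5,-2) | D/Hi: (-1,-3) (-1,-3) (1,1) (5,-2) | W/Mid: (3,-2) (3,-2) (6,-2) (6,-2) | W/Hi: (3,-2) (3,-2) (6,-2) (6,-2)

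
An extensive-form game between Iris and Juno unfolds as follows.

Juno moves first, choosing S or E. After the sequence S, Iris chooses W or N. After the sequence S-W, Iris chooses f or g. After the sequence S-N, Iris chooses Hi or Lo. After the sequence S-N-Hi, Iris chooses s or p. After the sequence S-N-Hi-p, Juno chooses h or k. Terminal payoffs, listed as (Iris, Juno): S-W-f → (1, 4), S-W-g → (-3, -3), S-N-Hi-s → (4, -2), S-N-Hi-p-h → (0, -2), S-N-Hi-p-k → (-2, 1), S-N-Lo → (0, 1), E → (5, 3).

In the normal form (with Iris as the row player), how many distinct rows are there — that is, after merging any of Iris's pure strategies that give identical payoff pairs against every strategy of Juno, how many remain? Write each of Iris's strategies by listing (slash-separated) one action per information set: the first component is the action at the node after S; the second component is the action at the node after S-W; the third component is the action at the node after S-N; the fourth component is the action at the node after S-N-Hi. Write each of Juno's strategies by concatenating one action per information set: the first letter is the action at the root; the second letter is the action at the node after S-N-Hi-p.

Iris has 16 pure strategies: W/f/Hi/s, W/f/Hi/p, W/f/Lo/s, W/f/Lo/p, W/g/Hi/s, W/g/Hi/p, W/g/Lo/s, W/g/Lo/p, N/f/Hi/s, N/f/Hi/p, N/f/Lo/s, N/f/Lo/p, N/g/Hi/s, N/g/Hi/p, N/g/Lo/s, N/g/Lo/p. Columns: Sh, Sk, Eh, Ek.
{W/f/Hi/s, W/f/Hi/p, W/f/Lo/s, W/f/Lo/p} → row (1,4) (1,4) (5,3) (5,3)
{W/g/Hi/s, W/g/Hi/p, W/g/Lo/s, W/g/Lo/p} → row (-3,-3) (-3,-3) (5,3) (5,3)
{N/f/Hi/s, N/g/Hi/s} → row (4,-2) (4,-2) (5,3) (5,3)
{N/f/Hi/p, N/g/Hi/p} → row (0,-2) (-2,1) (5,3) (5,3)
{N/f/Lo/s, N/f/Lo/p, N/g/Lo/s, N/g/Lo/p} → row (0,1) (0,1) (5,3) (5,3)
That's 5 distinct rows out of 16 strategies.

5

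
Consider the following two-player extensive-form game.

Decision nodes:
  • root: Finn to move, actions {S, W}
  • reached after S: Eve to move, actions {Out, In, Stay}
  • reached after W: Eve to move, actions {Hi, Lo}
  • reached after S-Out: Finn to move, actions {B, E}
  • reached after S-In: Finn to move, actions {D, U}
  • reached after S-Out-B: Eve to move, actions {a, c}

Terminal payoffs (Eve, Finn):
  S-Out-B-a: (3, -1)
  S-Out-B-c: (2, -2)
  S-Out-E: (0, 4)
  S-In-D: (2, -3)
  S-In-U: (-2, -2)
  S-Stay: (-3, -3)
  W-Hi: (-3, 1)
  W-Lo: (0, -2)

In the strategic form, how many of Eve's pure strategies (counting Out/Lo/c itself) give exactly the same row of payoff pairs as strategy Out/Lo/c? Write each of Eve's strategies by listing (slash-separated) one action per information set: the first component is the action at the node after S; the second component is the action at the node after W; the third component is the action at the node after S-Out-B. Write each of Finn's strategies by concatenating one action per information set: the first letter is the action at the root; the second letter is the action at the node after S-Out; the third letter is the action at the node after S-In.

1

Row for Out/Lo/c (columns SBD, SBU, SED, SEU, WBD, WBU, WED, WEU): (2,-2) (2,-2) (0,4) (0,4) (0,-2) (0,-2) (0,-2) (0,-2).
Every one of Eve's information sets is on the play path for some reply by Finn when Eve follows Out/Lo/c.
Changing the action at any of them therefore changes at least one column, so only Out/Lo/c itself gives this row.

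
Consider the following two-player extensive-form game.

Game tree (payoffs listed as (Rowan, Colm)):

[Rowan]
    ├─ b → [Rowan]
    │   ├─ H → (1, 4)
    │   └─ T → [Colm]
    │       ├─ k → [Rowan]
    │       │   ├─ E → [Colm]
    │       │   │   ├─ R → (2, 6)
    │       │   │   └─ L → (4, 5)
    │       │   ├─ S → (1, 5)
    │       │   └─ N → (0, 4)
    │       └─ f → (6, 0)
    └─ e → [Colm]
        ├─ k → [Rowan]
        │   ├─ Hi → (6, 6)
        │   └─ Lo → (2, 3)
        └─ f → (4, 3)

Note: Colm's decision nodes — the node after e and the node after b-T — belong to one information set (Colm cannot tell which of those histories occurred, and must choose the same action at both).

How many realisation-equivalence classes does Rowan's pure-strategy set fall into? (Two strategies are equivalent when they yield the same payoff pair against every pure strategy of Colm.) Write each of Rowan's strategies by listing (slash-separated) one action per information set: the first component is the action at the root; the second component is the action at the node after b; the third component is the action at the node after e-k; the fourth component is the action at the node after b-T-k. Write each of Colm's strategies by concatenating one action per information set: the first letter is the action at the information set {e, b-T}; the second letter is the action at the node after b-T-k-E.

Rowan has 24 pure strategies: b/H/Hi/E, b/H/Hi/S, b/H/Hi/N, b/H/Lo/E, b/H/Lo/S, b/H/Lo/N, b/T/Hi/E, b/T/Hi/S, b/T/Hi/N, b/T/Lo/E, b/T/Lo/S, b/T/Lo/N, e/H/Hi/E, e/H/Hi/S, e/H/Hi/N, e/H/Lo/E, e/H/Lo/S, e/H/Lo/N, e/T/Hi/E, e/T/Hi/S, e/T/Hi/N, e/T/Lo/E, e/T/Lo/S, e/T/Lo/N. Columns: kR, kL, fR, fL.
{b/H/Hi/E, b/H/Hi/S, b/H/Hi/N, b/H/Lo/E, b/H/Lo/S, b/H/Lo/N} → row (1,4) (1,4) (1,4) (1,4)
{b/T/Hi/E, b/T/Lo/E} → row (2,6) (4,5) (6,0) (6,0)
{b/T/Hi/S, b/T/Lo/S} → row (1,5) (1,5) (6,0) (6,0)
{b/T/Hi/N, b/T/Lo/N} → row (0,4) (0,4) (6,0) (6,0)
{e/H/Hi/E, e/H/Hi/S, e/H/Hi/N, e/T/Hi/E, e/T/Hi/S, e/T/Hi/N} → row (6,6) (6,6) (4,3) (4,3)
{e/H/Lo/E, e/H/Lo/S, e/H/Lo/N, e/T/Lo/E, e/T/Lo/S, e/T/Lo/N} → row (2,3) (2,3) (4,3) (4,3)
That's 6 distinct rows out of 24 strategies.

6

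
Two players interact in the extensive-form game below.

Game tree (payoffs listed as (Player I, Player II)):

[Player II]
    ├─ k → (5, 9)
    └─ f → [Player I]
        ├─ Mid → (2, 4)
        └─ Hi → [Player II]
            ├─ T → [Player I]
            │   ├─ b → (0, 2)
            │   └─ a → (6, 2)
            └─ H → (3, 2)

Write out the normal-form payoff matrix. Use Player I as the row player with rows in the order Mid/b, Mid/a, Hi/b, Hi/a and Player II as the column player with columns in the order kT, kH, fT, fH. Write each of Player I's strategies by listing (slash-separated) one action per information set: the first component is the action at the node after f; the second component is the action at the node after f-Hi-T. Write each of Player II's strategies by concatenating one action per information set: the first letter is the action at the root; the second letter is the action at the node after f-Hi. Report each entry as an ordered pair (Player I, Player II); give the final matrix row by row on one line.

Row Mid/b: kT→(5,9), kH→(5,9), fT→(2,4), fH→(2,4)
Row Mid/a: kT→(5,9), kH→(5,9), fT→(2,4), fH→(2,4)
Row Hi/b: kT→(5,9), kH→(5,9), fT→(0,2), fH→(3,2)
Row Hi/a: kT→(5,9), kH→(5,9), fT→(6,2), fH→(3,2)

Mid/b: (5,9) (5,9) (2,4) (2,4) | Mid/a: (5,9) (5,9) (2,4) (2,4) | Hi/b: (5,9) (5,9) (0,2) (3,2) | Hi/a: (5,9) (5,9) (6,2) (3,2)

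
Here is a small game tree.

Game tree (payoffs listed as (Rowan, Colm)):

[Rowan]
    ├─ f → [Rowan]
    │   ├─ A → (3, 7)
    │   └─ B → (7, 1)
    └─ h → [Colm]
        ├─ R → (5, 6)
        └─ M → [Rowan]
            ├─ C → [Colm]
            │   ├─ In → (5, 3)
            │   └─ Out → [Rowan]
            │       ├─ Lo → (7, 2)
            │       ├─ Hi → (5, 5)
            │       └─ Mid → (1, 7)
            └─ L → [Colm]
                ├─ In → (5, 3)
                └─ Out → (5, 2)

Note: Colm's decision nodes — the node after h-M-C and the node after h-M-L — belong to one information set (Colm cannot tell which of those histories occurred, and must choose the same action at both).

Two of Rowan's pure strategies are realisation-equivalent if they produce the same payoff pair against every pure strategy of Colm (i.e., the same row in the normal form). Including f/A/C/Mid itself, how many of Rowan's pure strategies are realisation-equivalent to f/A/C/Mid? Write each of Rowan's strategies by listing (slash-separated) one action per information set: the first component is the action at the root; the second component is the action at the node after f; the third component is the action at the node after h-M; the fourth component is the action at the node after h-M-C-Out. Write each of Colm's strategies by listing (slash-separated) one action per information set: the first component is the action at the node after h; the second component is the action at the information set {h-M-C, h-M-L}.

Row for f/A/C/Mid (columns R/In, R/Out, M/In, M/Out): (3,7) (3,7) (3,7) (3,7).
Under f/A/C/Mid, Rowan's choice at the node after h-M and at the node after h-M-C-Out can never be reached regardless of what Colm does, so varying those choices leaves every outcome unchanged.
Holding the reachable choices fixed and varying the unreachable ones freely already gives 2 × 3 = 6 equivalent strategies.
No other strategy reproduces this row, so those 6 are the full class: f/A/C/Lo, f/A/C/Hi, f/A/C/Mid, f/A/L/Lo, f/A/L/Hi, f/A/L/Mid.

6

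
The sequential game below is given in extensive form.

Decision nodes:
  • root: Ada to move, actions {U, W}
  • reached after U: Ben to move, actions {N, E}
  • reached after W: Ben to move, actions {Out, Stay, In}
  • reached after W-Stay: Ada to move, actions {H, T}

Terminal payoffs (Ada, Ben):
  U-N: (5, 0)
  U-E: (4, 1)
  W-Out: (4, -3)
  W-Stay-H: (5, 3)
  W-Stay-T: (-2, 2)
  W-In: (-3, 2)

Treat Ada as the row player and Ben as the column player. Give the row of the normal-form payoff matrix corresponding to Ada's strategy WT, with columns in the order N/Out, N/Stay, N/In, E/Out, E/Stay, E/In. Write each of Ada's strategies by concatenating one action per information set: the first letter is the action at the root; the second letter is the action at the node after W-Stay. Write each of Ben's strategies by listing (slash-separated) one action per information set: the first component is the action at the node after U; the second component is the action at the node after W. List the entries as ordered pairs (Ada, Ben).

vs N/Out: Ada plays W → Ben plays Out at [W] → (4, -3)
vs N/Stay: Ada plays W → Ben plays Stay at [W] → Ada plays T at [W-Stay] → (-2, 2)
vs N/In: Ada plays W → Ben plays In at [W] → (-3, 2)
vs E/Out: Ada plays W → Ben plays Out at [W] → (4, -3)
vs E/Stay: Ada plays W → Ben plays Stay at [W] → Ada plays T at [W-Stay] → (-2, 2)
vs E/In: Ada plays W → Ben plays In at [W] → (-3, 2)

(4,-3) (-2,2) (-3,2) (4,-3) (-2,2) (-3,2)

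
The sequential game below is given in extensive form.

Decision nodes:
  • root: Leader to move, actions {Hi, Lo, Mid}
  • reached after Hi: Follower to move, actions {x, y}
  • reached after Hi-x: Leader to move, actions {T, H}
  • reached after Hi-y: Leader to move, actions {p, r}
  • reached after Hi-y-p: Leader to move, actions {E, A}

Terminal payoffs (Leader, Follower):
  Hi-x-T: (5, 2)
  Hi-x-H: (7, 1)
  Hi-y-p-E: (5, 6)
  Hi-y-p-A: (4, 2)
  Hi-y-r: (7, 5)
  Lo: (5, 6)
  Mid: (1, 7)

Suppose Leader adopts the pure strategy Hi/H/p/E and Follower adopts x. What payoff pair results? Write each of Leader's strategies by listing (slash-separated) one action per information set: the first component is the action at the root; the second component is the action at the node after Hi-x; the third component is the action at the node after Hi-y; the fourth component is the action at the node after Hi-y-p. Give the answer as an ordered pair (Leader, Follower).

Trace the play path from the root:
  Leader plays Hi
  Follower plays x at [Hi]
  Leader plays H at [Hi-x]
→ terminal payoff (7, 1).
(Leader's choice at the node after Hi-y is never reached on this path, so it doesn't affect the outcome.)

(7, 1)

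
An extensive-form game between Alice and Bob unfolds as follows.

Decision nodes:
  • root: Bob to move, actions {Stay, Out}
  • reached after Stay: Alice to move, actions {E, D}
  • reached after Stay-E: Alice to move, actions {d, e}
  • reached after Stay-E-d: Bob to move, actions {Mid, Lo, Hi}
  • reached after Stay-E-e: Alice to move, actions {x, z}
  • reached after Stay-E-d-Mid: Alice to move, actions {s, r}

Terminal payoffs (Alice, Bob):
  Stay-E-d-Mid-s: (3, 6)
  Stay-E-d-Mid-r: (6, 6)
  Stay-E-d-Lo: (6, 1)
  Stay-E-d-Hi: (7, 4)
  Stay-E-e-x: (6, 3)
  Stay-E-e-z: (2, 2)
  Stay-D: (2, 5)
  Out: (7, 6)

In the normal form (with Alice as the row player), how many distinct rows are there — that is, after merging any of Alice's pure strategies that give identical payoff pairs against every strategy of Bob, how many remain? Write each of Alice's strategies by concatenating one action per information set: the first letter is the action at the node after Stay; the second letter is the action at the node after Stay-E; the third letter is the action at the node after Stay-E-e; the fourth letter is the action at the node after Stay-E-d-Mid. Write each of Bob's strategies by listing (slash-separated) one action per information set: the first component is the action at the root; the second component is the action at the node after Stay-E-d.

Alice has 16 pure strategies: Edxs, Edxr, Edzs, Edzr, Eexs, Eexr, Eezs, Eezr, Ddxs, Ddxr, Ddzs, Ddzr, Dexs, Dexr, Dezs, Dezr. Columns: Stay/Mid, Stay/Lo, Stay/Hi, Out/Mid, Out/Lo, Out/Hi.
{Edxs, Edzs} → row (3,6) (6,1) (7,4) (7,6) (7,6) (7,6)
{Edxr, Edzr} → row (6,6) (6,1) (7,4) (7,6) (7,6) (7,6)
{Eexs, Eexr} → row (6,3) (6,3) (6,3) (7,6) (7,6) (7,6)
{Eezs, Eezr} → row (2,2) (2,2) (2,2) (7,6) (7,6) (7,6)
{Ddxs, Ddxr, Ddzs, Ddzr, Dexs, Dexr, Dezs, Dezr} → row (2,5) (2,5) (2,5) (7,6) (7,6) (7,6)
That's 5 distinct rows out of 16 strategies.

5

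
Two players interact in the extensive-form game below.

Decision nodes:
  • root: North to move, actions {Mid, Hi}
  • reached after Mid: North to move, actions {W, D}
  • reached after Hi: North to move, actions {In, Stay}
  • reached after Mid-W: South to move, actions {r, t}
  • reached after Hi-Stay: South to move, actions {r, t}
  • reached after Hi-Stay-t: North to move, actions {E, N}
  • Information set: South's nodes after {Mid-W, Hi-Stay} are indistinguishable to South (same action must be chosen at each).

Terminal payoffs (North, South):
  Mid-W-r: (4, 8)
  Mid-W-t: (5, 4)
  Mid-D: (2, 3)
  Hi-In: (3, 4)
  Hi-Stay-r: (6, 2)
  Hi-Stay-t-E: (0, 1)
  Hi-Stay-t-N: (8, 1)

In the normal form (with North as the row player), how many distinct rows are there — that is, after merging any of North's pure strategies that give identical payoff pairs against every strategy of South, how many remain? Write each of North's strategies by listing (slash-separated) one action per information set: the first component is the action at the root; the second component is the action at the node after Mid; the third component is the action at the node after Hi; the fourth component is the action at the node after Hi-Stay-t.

5

North has 16 pure strategies: Mid/W/In/E, Mid/W/In/N, Mid/W/Stay/E, Mid/W/Stay/N, Mid/D/In/E, Mid/D/In/N, Mid/D/Stay/E, Mid/D/Stay/N, Hi/W/In/E, Hi/W/In/N, Hi/W/Stay/E, Hi/W/Stay/N, Hi/D/In/E, Hi/D/In/N, Hi/D/Stay/E, Hi/D/Stay/N. Columns: r, t.
{Mid/W/In/E, Mid/W/In/N, Mid/W/Stay/E, Mid/W/Stay/N} → row (4,8) (5,4)
{Mid/D/In/E, Mid/D/In/N, Mid/D/Stay/E, Mid/D/Stay/N} → row (2,3) (2,3)
{Hi/W/In/E, Hi/W/In/N, Hi/D/In/E, Hi/D/In/N} → row (3,4) (3,4)
{Hi/W/Stay/E, Hi/D/Stay/E} → row (6,2) (0,1)
{Hi/W/Stay/N, Hi/D/Stay/N} → row (6,2) (8,1)
That's 5 distinct rows out of 16 strategies.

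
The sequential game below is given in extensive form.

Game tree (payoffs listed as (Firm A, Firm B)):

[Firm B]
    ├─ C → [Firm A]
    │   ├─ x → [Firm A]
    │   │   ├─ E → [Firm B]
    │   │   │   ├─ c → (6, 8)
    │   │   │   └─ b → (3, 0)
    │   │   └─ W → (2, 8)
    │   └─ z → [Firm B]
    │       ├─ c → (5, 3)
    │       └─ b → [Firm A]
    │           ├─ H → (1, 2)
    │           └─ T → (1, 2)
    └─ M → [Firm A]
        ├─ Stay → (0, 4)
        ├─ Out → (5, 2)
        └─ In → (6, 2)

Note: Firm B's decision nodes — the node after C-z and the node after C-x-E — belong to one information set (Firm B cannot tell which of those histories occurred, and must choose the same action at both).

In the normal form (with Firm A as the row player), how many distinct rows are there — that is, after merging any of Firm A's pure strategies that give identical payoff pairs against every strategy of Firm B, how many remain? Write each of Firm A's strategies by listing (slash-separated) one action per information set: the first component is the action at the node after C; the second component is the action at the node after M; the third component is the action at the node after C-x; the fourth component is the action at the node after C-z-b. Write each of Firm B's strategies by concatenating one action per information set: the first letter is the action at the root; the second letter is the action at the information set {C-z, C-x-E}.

Firm A has 24 pure strategies: x/Stay/E/H, x/Stay/E/T, x/Stay/W/H, x/Stay/W/T, x/Out/E/H, x/Out/E/T, x/Out/W/H, x/Out/W/T, x/In/E/H, x/In/E/T, x/In/W/H, x/In/W/T, z/Stay/E/H, z/Stay/E/T, z/Stay/W/H, z/Stay/W/T, z/Out/E/H, z/Out/E/T, z/Out/W/H, z/Out/W/T, z/In/E/H, z/In/E/T, z/In/W/H, z/In/W/T. Columns: Cc, Cb, Mc, Mb.
{x/Stay/E/H, x/Stay/E/T} → row (6,8) (3,0) (0,4) (0,4)
{x/Stay/W/H, x/Stay/W/T} → row (2,8) (2,8) (0,4) (0,4)
{x/Out/E/H, x/Out/E/T} → row (6,8) (3,0) (5,2) (5,2)
{x/Out/W/H, x/Out/W/T} → row (2,8) (2,8) (5,2) (5,2)
{x/In/E/H, x/In/E/T} → row (6,8) (3,0) (6,2) (6,2)
{x/In/W/H, x/In/W/T} → row (2,8) (2,8) (6,2) (6,2)
{z/Stay/E/H, z/Stay/E/T, z/Stay/W/H, z/Stay/W/T} → row (5,3) (1,2) (0,4) (0,4)
{z/Out/E/H, z/Out/E/T, z/Out/W/H, z/Out/W/T} → row (5,3) (1,2) (5,2) (5,2)
{z/In/E/H, z/In/E/T, z/In/W/H, z/In/W/T} → row (5,3) (1,2) (6,2) (6,2)
That's 9 distinct rows out of 24 strategies.

9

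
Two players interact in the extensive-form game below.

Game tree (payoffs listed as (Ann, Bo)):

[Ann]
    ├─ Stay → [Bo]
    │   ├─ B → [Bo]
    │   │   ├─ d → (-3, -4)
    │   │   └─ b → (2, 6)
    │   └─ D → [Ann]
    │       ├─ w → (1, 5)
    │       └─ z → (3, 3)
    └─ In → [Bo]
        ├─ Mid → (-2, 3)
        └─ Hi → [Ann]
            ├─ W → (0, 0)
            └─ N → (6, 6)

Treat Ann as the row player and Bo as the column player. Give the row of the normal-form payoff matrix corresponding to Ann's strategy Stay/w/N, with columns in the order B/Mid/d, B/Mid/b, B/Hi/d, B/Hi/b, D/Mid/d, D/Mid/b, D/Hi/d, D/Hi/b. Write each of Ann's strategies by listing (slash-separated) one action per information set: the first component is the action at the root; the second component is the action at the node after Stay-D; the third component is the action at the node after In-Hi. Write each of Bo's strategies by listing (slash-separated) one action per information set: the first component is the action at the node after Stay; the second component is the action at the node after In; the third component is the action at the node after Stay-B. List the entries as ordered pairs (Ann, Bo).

vs B/Mid/d: Ann plays Stay → Bo plays B at [Stay] → Bo plays d at [Stay-B] → (-3, -4)
vs B/Mid/b: Ann plays Stay → Bo plays B at [Stay] → Bo plays b at [Stay-B] → (2, 6)
vs B/Hi/d: Ann plays Stay → Bo plays B at [Stay] → Bo plays d at [Stay-B] → (-3, -4)
vs B/Hi/b: Ann plays Stay → Bo plays B at [Stay] → Bo plays b at [Stay-B] → (2, 6)
vs D/Mid/d: Ann plays Stay → Bo plays D at [Stay] → Ann plays w at [Stay-D] → (1, 5)
vs D/Mid/b: Ann plays Stay → Bo plays D at [Stay] → Ann plays w at [Stay-D] → (1, 5)
vs D/Hi/d: Ann plays Stay → Bo plays D at [Stay] → Ann plays w at [Stay-D] → (1, 5)
vs D/Hi/b: Ann plays Stay → Bo plays D at [Stay] → Ann plays w at [Stay-D] → (1, 5)

(-3,-4) (2,6) (-3,-4) (2,6) (1,5) (1,5) (1,5) (1,5)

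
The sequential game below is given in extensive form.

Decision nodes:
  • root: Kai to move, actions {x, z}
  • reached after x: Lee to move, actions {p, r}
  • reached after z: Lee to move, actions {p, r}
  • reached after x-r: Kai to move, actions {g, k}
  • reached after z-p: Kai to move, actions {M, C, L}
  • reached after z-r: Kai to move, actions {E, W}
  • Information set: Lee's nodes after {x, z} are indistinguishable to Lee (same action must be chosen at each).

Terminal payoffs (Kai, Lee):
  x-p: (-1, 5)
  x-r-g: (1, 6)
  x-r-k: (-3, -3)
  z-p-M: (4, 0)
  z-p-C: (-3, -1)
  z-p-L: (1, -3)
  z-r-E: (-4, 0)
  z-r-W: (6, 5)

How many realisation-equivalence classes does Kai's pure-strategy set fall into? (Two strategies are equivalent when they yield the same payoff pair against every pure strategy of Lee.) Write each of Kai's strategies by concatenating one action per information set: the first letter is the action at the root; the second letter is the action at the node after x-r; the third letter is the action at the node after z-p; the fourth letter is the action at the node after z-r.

Kai has 24 pure strategies: xgME, xgMW, xgCE, xgCW, xgLE, xgLW, xkME, xkMW, xkCE, xkCW, xkLE, xkLW, zgME, zgMW, zgCE, zgCW, zgLE, zgLW, zkME, zkMW, zkCE, zkCW, zkLE, zkLW. Columns: p, r.
{xgME, xgMW, xgCE, xgCW, xgLE, xgLW} → row (-1,5) (1,6)
{xkME, xkMW, xkCE, xkCW, xkLE, xkLW} → row (-1,5) (-3,-3)
{zgME, zkME} → row (4,0) (-4,0)
{zgMW, zkMW} → row (4,0) (6,5)
{zgCE, zkCE} → row (-3,-1) (-4,0)
{zgCW, zkCW} → row (-3,-1) (6,5)
{zgLE, zkLE} → row (1,-3) (-4,0)
{zgLW, zkLW} → row (1,-3) (6,5)
That's 8 distinct rows out of 24 strategies.

8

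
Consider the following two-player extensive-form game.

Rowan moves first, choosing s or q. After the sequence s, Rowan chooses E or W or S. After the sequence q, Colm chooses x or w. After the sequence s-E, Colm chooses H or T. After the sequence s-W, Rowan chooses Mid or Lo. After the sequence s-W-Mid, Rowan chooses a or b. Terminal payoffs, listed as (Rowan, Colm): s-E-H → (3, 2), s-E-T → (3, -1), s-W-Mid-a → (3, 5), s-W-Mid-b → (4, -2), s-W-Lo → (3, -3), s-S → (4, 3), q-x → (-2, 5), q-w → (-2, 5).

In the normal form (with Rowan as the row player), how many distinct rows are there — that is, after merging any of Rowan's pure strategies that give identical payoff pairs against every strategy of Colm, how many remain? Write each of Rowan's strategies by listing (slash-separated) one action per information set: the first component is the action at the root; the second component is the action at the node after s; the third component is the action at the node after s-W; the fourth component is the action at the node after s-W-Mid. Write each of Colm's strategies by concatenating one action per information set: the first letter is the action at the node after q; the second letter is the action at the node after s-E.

6

Rowan has 24 pure strategies: s/E/Mid/a, s/E/Mid/b, s/E/Lo/a, s/E/Lo/b, s/W/Mid/a, s/W/Mid/b, s/W/Lo/a, s/W/Lo/b, s/S/Mid/a, s/S/Mid/b, s/S/Lo/a, s/S/Lo/b, q/E/Mid/a, q/E/Mid/b, q/E/Lo/a, q/E/Lo/b, q/W/Mid/a, q/W/Mid/b, q/W/Lo/a, q/W/Lo/b, q/S/Mid/a, q/S/Mid/b, q/S/Lo/a, q/S/Lo/b. Columns: xH, xT, wH, wT.
{s/E/Mid/a, s/E/Mid/b, s/E/Lo/a, s/E/Lo/b} → row (3,2) (3,-1) (3,2) (3,-1)
{s/W/Mid/a} → row (3,5) (3,5) (3,5) (3,5)
{s/W/Mid/b} → row (4,-2) (4,-2) (4,-2) (4,-2)
{s/W/Lo/a, s/W/Lo/b} → row (3,-3) (3,-3) (3,-3) (3,-3)
{s/S/Mid/a, s/S/Mid/b, s/S/Lo/a, s/S/Lo/b} → row (4,3) (4,3) (4,3) (4,3)
{q/E/Mid/a, q/E/Mid/b, q/E/Lo/a, q/E/Lo/b, q/W/Mid/a, q/W/Mid/b, q/W/Lo/a, q/W/Lo/b, q/S/Mid/a, q/S/Mid/b, q/S/Lo/a, q/S/Lo/b} → row (-2,5) (-2,5) (-2,5) (-2,5)
That's 6 distinct rows out of 24 strategies.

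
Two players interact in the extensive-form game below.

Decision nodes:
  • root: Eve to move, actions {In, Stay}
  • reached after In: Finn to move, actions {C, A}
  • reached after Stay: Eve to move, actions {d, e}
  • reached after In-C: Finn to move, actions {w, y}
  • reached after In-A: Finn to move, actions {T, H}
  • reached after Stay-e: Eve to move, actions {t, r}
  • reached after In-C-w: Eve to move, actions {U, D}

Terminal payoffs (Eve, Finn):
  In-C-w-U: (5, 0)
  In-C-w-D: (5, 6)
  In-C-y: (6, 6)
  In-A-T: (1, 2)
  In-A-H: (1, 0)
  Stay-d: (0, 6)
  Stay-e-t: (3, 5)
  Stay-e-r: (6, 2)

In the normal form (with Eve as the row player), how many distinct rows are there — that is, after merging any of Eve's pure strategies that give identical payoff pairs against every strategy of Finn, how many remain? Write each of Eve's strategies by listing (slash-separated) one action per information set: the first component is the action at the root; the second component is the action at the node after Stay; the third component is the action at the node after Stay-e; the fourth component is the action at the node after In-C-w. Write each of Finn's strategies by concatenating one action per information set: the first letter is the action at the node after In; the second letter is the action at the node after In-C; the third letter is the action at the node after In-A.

Eve has 16 pure strategies: In/d/t/U, In/d/t/D, In/d/r/U, In/d/r/D, In/e/t/U, In/e/t/D, In/e/r/U, In/e/r/D, Stay/d/t/U, Stay/d/t/D, Stay/d/r/U, Stay/d/r/D, Stay/e/t/U, Stay/e/t/D, Stay/e/r/U, Stay/e/r/D. Columns: CwT, CwH, CyT, CyH, AwT, AwH, AyT, AyH.
{In/d/t/U, In/d/r/U, In/e/t/U, In/e/r/U} → row (5,0) (5,0) (6,6) (6,6) (1,2) (1,0) (1,2) (1,0)
{In/d/t/D, In/d/r/D, In/e/t/D, In/e/r/D} → row (5,6) (5,6) (6,6) (6,6) (1,2) (1,0) (1,2) (1,0)
{Stay/d/t/U, Stay/d/t/D, Stay/d/r/U, Stay/d/r/D} → row (0,6) (0,6) (0,6) (0,6) (0,6) (0,6) (0,6) (0,6)
{Stay/e/t/U, Stay/e/t/D} → row (3,5) (3,5) (3,5) (3,5) (3,5) (3,5) (3,5) (3,5)
{Stay/e/r/U, Stay/e/r/D} → row (6,2) (6,2) (6,2) (6,2) (6,2) (6,2) (6,2) (6,2)
That's 5 distinct rows out of 16 strategies.

5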